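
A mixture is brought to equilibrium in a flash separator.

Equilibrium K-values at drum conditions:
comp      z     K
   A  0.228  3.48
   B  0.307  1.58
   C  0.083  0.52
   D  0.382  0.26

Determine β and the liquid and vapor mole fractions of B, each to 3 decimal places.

β = 0.374, x_B = 0.252, y_B = 0.399

Newton–Raphson from β = 0.5:
  β = 0.500: g = -0.1107, g' = -0.902 → β = 0.377
  β = 0.377: g = -0.0026, g' = -0.875 → β = 0.374
Converged at β = 0.374.
Compositions from xᵢ = zᵢ/(1+β(Kᵢ−1)), yᵢ = Kᵢxᵢ:
  A: x = 0.118, y = 0.411
  B: x = 0.252, y = 0.399
  C: x = 0.101, y = 0.053
  D: x = 0.528, y = 0.137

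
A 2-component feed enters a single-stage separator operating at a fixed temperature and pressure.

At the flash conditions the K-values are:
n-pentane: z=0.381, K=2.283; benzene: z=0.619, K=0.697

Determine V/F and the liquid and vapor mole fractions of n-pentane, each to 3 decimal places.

Iterate (Newton) starting at V/F = 0.48:
  V/F = 0.480: g = 0.0830, g' = -0.318 → V/F = 0.741
  V/F = 0.741: g = 0.0087, g' = -0.259 → V/F = 0.775
Converged at V/F = 0.775.
Compositions from xᵢ = zᵢ/(1+V/F(Kᵢ−1)), yᵢ = Kᵢxᵢ:
  n-pentane: x = 0.191, y = 0.436
  benzene: x = 0.809, y = 0.564

V/F = 0.775, x_n-pentane = 0.191, y_n-pentane = 0.436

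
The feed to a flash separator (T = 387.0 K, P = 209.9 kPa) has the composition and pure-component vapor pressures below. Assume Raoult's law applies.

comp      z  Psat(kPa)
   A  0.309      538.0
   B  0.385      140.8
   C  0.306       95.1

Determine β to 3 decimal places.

Raoult's law: Kᵢ = Pᵢˢᵃᵗ/P = Pᵢˢᵃᵗ/209.9.
  K_A = 538.0/209.9 = 2.56313, K_B = 140.8/209.9 = 0.67080, K_C = 95.1/209.9 = 0.45307
Iterate (Newton) starting at β = 0.5:
  β = 0.500: g = -0.1110, g' = -0.471 → β = 0.264
  β = 0.264: g = 0.0072, g' = -0.553 → β = 0.278
Converged at β = 0.278.

β = 0.278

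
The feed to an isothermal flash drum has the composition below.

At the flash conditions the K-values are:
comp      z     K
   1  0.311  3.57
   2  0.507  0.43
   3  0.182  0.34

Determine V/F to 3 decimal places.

Material balance + equilibrium reduce to Σ zᵢ(Kᵢ−1)/(1+V/F(Kᵢ−1)) = 0.
Feasibility: ΣzᵢKᵢ = 1.390, Σzᵢ/Kᵢ = 1.801 — both > 1, two phases present.
Newton–Raphson from V/F = 0.47:
  V/F = 0.470: g = -0.2069, g' = -0.895 → V/F = 0.239
  V/F = 0.239: g = 0.0180, g' = -1.121 → V/F = 0.255
Converged at V/F = 0.255.

V/F = 0.255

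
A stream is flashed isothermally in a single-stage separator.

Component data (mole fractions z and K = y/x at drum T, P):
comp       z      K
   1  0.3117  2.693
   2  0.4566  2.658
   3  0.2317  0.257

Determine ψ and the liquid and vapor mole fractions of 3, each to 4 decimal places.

Newton iteration, ψ⁰ = 0.5:
  ψ = 0.5000: g = 0.42579, g' = -0.9611 → ψ = 0.9430
  ψ = 0.9430: g = -0.07661, g' = -1.7512 → ψ = 0.8993
  ψ = 0.8993: g = -0.00570, g' = -1.5044 → ψ = 0.8955
Converged at ψ = 0.8955.
Compositions from xᵢ = zᵢ/(1+ψ(Kᵢ−1)), yᵢ = Kᵢxᵢ:
  1: x = 0.1239, y = 0.3336
  2: x = 0.1838, y = 0.4884
  3: x = 0.6924, y = 0.1779

ψ = 0.8955, x_3 = 0.6924, y_3 = 0.1779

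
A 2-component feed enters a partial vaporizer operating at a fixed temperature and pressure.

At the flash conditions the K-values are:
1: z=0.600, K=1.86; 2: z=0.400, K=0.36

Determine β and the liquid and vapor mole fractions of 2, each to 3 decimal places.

Newton–Raphson from β = 0.47:
  β = 0.470: g = 0.0013, g' = -0.560 → β = 0.472
Converged at β = 0.472.
Compositions from xᵢ = zᵢ/(1+β(Kᵢ−1)), yᵢ = Kᵢxᵢ:
  1: x = 0.427, y = 0.794
  2: x = 0.573, y = 0.206

β = 0.472, x_2 = 0.573, y_2 = 0.206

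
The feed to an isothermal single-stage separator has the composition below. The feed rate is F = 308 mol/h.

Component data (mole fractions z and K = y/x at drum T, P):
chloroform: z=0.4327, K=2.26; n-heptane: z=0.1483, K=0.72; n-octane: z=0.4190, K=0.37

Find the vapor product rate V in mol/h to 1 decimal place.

Iterate (Newton) starting at ψ = 0.68:
  ψ = 0.6800: g = -0.21947, g' = -0.7260 → ψ = 0.3777
  ψ = 0.3777: g = -0.02342, g' = -0.6163 → ψ = 0.3397
  ψ = 0.3397: g = 0.00006, g' = -0.6203 → ψ = 0.3398
Converged at ψ = 0.3398.
Then V = ψ·F = 0.3398·308 = 104.7 mol/h and L = F − V = 203.3 mol/h.

V = 104.7 mol/h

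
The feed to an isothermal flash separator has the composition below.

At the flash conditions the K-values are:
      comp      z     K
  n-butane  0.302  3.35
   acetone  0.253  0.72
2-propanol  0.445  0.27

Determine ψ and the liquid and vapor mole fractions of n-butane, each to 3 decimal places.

ψ = 0.225, x_n-butane = 0.198, y_n-butane = 0.662

Material balance + equilibrium reduce to Σ zᵢ(Kᵢ−1)/(1+ψ(Kᵢ−1)) = 0.
Feasibility: ΣzᵢKᵢ = 1.314, Σzᵢ/Kᵢ = 2.090 — both > 1, two phases present.
Iterate (Newton) starting at ψ = 0.57:
  ψ = 0.570: g = -0.3373, g' = -1.028 → ψ = 0.242
  ψ = 0.242: g = -0.0181, g' = -1.050 → ψ = 0.225
Converged at ψ = 0.225.
Compositions from xᵢ = zᵢ/(1+ψ(Kᵢ−1)), yᵢ = Kᵢxᵢ:
  n-butane: x = 0.198, y = 0.662
  acetone: x = 0.270, y = 0.194
  2-propanol: x = 0.532, y = 0.144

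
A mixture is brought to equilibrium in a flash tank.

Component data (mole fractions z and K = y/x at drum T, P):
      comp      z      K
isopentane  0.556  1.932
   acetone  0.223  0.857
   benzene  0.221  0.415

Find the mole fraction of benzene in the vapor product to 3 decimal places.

Rachford–Rice: g(ψ) = Σ zᵢ(Kᵢ−1)/(1+ψ(Kᵢ−1)) = 0.
Feasibility: ΣzᵢKᵢ = 1.357, Σzᵢ/Kᵢ = 1.081 — both > 1, two phases present.
Iterate (Newton) starting at ψ = 0.5:
  ψ = 0.500: g = 0.1364, g' = -0.381 → ψ = 0.858
  ψ = 0.858: g = -0.0079, g' = -0.460 → ψ = 0.841
  ψ = 0.841: g = -0.0001, g' = -0.451 → ψ = 0.840
Converged at ψ = 0.840.
Compositions from xᵢ = zᵢ/(1+ψ(Kᵢ−1)), yᵢ = Kᵢxᵢ:
  isopentane: x = 0.312, y = 0.602
  acetone: x = 0.253, y = 0.217
  benzene: x = 0.435, y = 0.180

y_benzene = 0.180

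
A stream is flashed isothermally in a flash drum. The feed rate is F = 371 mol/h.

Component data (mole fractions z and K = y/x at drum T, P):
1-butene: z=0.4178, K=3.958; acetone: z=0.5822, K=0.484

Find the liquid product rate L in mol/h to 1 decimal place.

Iterate (Newton) starting at ψ = 0.34:
  ψ = 0.3400: g = 0.25183, g' = -1.1367 → ψ = 0.5615
  ψ = 0.5615: g = 0.04145, g' = -0.8235 → ψ = 0.6119
  ψ = 0.6119: g = 0.00079, g' = -0.7941 → ψ = 0.6129
Converged at ψ = 0.6129.
Then V = ψ·F = 0.6129·371 = 227.4 mol/h and L = F − V = 143.6 mol/h.

L = 143.6 mol/h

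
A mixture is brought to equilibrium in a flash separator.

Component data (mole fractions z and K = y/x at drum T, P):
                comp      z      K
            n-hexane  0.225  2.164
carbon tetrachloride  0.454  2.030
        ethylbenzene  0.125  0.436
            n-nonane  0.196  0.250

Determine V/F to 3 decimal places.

Material balance + equilibrium reduce to Σ zᵢ(Kᵢ−1)/(1+V/F(Kᵢ−1)) = 0.
g(0) = ΣzᵢKᵢ − 1 = 0.512 and g(1) = 1 − Σzᵢ/Kᵢ = -0.398, so a root lies in (0, 1).
Newton iteration, V/F⁰ = 0.67:
  V/F = 0.670: g = 0.0150, g' = -0.813 → V/F = 0.688
Converged at V/F = 0.688.

V/F = 0.688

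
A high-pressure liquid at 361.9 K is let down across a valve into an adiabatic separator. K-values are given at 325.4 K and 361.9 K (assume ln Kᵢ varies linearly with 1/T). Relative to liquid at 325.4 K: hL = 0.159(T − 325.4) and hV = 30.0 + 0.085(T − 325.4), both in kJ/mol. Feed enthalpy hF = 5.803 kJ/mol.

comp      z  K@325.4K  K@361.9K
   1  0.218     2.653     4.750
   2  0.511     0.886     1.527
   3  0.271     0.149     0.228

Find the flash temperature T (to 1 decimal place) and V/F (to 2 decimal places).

Adiabatic flash: solve Rachford–Rice at each trial T, then check hF = ψ·hV(T) + (1−ψ)·hL(T).
  T = 325.4 K: K = (2.653, 0.886, 0.149), RR gives ψ = 0.097, H_out = 2.922 kJ/mol
  T = 361.9 K: K = (4.750, 1.527, 0.228), RR gives ψ = 0.668, H_out = 24.051 kJ/mol
  T = 343.6 K: K = (3.602, 1.179, 0.186), RR gives ψ = 0.448, H_out = 15.719 kJ/mol
  T = 334.5 K: K = (3.104, 1.026, 0.167), RR gives ψ = 0.291, H_out = 9.975 kJ/mol
  T = 329.9 K: K = (2.870, 0.954, 0.158), RR gives ψ = 0.198, H_out = 6.580 kJ/mol
  T = 327.6 K: K = (2.758, 0.919, 0.153), RR gives ψ = 0.148, H_out = 4.753 kJ/mol
Linear interpolation between T = 327.6 (H_out = 4.753) and T = 329.9 (H_out = 6.580) on hF = 5.803 gives T ≈ 328.9 K, at which ψ = 0.18.

T = 328.9 K, V/F = 0.18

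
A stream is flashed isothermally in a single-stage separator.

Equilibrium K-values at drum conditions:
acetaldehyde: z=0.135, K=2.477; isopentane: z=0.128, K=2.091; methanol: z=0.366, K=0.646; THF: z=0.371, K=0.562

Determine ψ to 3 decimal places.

ψ = 0.090

Rachford–Rice: g(ψ) = Σ zᵢ(Kᵢ−1)/(1+ψ(Kᵢ−1)) = 0.
Feasibility: ΣzᵢKᵢ = 1.047, Σzᵢ/Kᵢ = 1.342 — both > 1, two phases present.
Iterate (Newton) starting at ψ = 0.65:
  ψ = 0.650: g = -0.2120, g' = -0.345 → ψ = 0.036
  ψ = 0.036: g = 0.0274, g' = -0.527 → ψ = 0.088
  ψ = 0.088: g = 0.0012, g' = -0.483 → ψ = 0.090
Converged at ψ = 0.090.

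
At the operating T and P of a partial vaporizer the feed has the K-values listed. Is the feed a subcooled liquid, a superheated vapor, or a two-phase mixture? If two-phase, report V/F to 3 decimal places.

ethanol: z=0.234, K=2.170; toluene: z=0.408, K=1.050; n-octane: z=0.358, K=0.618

ΣzᵢKᵢ = 1.157; Σzᵢ/Kᵢ = 1.076.
Both exceed 1, so a two-phase solution exists.
Let ψ = V/F and solve Σ zᵢ(Kᵢ−1)/(1+ψ(Kᵢ−1)) = 0.
Newton iteration, ψ⁰ = 0.69:
  ψ = 0.690: g = -0.0145, g' = -0.195 → ψ = 0.616
Converged at ψ = 0.616.

two-phase, V/F = 0.616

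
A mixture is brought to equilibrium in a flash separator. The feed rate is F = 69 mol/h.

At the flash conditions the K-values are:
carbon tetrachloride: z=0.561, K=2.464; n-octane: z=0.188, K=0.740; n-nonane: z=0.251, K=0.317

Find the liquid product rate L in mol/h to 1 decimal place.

Iterate (Newton) starting at ψ = 0.5:
  ψ = 0.500: g = 0.1577, g' = -0.688 → ψ = 0.729
  ψ = 0.729: g = -0.0047, g' = -0.765 → ψ = 0.723
Converged at ψ = 0.723.
Then V = ψ·F = 0.7232·69 = 49.9 mol/h and L = F − V = 19.1 mol/h.

L = 19.1 mol/h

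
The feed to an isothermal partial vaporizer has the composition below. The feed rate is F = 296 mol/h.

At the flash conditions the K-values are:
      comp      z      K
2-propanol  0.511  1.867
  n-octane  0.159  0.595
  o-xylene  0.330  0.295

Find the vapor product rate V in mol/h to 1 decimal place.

Let β = V/F and solve Σ zᵢ(Kᵢ−1)/(1+β(Kᵢ−1)) = 0.
Check two-phase: ΣzᵢKᵢ = 1.146 > 1 and Σzᵢ/Kᵢ = 1.660 > 1, so g(0) = 0.146 > 0 and g(1) = -0.660 < 0.
Newton iteration, β⁰ = 0.42:
  β = 0.420: g = -0.0833, g' = -0.575 → β = 0.275
  β = 0.275: g = -0.0034, g' = -0.536 → β = 0.269
Converged at β = 0.269.
Then V = β·F = 0.2688·296 = 79.6 mol/h and L = F − V = 216.4 mol/h.

V = 79.6 mol/h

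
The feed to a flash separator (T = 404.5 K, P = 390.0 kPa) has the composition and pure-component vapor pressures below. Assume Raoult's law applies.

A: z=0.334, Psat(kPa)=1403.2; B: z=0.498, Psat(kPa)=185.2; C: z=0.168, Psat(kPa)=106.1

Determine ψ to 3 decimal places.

ψ = 0.320

Raoult's law: Kᵢ = Pᵢˢᵃᵗ/P = Pᵢˢᵃᵗ/390.0.
  K_A = 1403.2/390.0 = 3.59795, K_B = 185.2/390.0 = 0.47487, K_C = 106.1/390.0 = 0.27205
Let ψ = V/F and solve Σ zᵢ(Kᵢ−1)/(1+ψ(Kᵢ−1)) = 0.
g(0) = ΣzᵢKᵢ − 1 = 0.484 and g(1) = 1 − Σzᵢ/Kᵢ = -0.759, so a root lies in (0, 1).
Iterate (Newton) starting at ψ = 0.5:
  ψ = 0.500: g = -0.1695, g' = -0.899 → ψ = 0.312
  ψ = 0.312: g = 0.0088, g' = -1.034 → ψ = 0.320
Converged at ψ = 0.320.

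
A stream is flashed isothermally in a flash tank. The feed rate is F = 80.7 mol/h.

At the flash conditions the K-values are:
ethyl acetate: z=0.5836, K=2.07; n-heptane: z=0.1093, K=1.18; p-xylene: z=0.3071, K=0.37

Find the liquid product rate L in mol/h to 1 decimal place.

L = 20.6 mol/h

Rachford–Rice: g(V/F) = Σ zᵢ(Kᵢ−1)/(1+V/F(Kᵢ−1)) = 0.
Feasibility: ΣzᵢKᵢ = 1.4507, Σzᵢ/Kᵢ = 1.2046 — both > 1, two phases present.
Iterate (Newton) starting at V/F = 0.5:
  V/F = 0.5000: g = 0.14242, g' = -0.5463 → V/F = 0.7607
  V/F = 0.7607: g = -0.00996, g' = -0.6552 → V/F = 0.7455
  V/F = 0.7455: g = -0.00010, g' = -0.6429 → V/F = 0.7453
Converged at V/F = 0.7453.
Then V = V/F·F = 0.7453·80.7 = 60.1 mol/h and L = F − V = 20.6 mol/h.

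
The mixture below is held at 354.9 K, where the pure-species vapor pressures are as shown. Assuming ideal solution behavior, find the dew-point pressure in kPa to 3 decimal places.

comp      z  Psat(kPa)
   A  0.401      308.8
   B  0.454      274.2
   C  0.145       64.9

Pdew = 192.734 kPa

At the dew point ψ → 1, so Σzᵢ/Kᵢ = 1 with Kᵢ = Pᵢˢᵃᵗ/P ⇒ 1/P = Σzᵢ/Pᵢˢᵃᵗ.
1/P = 0.401/308.8 + 0.454/274.2 + 0.145/64.9 = 0.005189 ⇒ P = 192.734 kPa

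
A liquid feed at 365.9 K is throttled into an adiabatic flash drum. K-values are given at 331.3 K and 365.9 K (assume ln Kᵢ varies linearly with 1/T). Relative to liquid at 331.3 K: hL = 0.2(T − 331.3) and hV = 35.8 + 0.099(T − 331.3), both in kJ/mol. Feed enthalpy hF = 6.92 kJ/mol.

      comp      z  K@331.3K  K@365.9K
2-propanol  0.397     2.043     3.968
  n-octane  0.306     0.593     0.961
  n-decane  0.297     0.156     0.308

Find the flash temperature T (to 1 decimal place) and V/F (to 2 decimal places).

Adiabatic flash: solve Rachford–Rice at each trial T, then check hF = ψ·hV(T) + (1−ψ)·hL(T).
  T = 331.3 K: K = (2.043, 0.593, 0.156), RR gives ψ = 0.057, H_out = 2.041 kJ/mol
  T = 365.9 K: K = (3.968, 0.961, 0.308), RR gives ψ = 0.669, H_out = 28.522 kJ/mol
  T = 348.6 K: K = (2.895, 0.764, 0.223), RR gives ψ = 0.415, H_out = 17.606 kJ/mol
  T = 340.0 K: K = (2.445, 0.676, 0.188), RR gives ψ = 0.263, H_out = 10.940 kJ/mol
  T = 335.6 K: K = (2.235, 0.633, 0.171), RR gives ψ = 0.169, H_out = 6.823 kJ/mol
  T = 337.8 K: K = (2.338, 0.654, 0.179), RR gives ψ = 0.218, H_out = 8.961 kJ/mol
Linear interpolation between T = 335.6 (H_out = 6.823) and T = 337.8 (H_out = 8.961) on hF = 6.92 gives T ≈ 335.7 K, at which ψ = 0.17.

T = 335.7 K, V/F = 0.17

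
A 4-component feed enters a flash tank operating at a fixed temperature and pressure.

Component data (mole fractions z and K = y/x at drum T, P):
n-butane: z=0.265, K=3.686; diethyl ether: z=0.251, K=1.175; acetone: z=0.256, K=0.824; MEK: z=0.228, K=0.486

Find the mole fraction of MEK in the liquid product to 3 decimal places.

Material balance + equilibrium reduce to Σ zᵢ(Kᵢ−1)/(1+ψ(Kᵢ−1)) = 0.
g(0) = ΣzᵢKᵢ − 1 = 0.593 and g(1) = 1 − Σzᵢ/Kᵢ = -0.065, so a root lies in (0, 1).
Iterate (Newton) starting at ψ = 0.37:
  ψ = 0.370: g = 0.2053, g' = -0.589 → ψ = 0.719
  ψ = 0.719: g = 0.0444, g' = -0.391 → ψ = 0.833
  ψ = 0.833: g = 0.0006, g' = -0.383 → ψ = 0.834
Converged at ψ = 0.834.
Compositions from xᵢ = zᵢ/(1+ψ(Kᵢ−1)), yᵢ = Kᵢxᵢ:
  n-butane: x = 0.082, y = 0.301
  diethyl ether: x = 0.219, y = 0.257
  acetone: x = 0.300, y = 0.247
  MEK: x = 0.399, y = 0.194

x_MEK = 0.399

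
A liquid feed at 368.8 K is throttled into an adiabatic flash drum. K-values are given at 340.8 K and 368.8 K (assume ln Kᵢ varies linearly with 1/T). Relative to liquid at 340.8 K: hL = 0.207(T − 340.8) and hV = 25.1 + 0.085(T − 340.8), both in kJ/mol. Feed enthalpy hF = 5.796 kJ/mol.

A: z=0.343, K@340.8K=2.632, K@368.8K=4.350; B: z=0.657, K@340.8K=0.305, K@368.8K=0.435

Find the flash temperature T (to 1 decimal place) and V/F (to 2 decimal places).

T = 347.3 K, V/F = 0.18

Adiabatic flash: solve Rachford–Rice at each trial T, then check hF = ψ·hV(T) + (1−ψ)·hL(T).
  T = 340.8 K: K = (2.632, 0.305), RR gives ψ = 0.091, H_out = 2.283 kJ/mol
  T = 368.8 K: K = (4.350, 0.435), RR gives ψ = 0.411, H_out = 14.707 kJ/mol
  T = 354.8 K: K = (3.417, 0.367), RR gives ψ = 0.270, H_out = 9.212 kJ/mol
  T = 347.8 K: K = (3.007, 0.335), RR gives ψ = 0.189, H_out = 6.020 kJ/mol
  T = 344.3 K: K = (2.815, 0.320), RR gives ψ = 0.142, H_out = 4.237 kJ/mol
  T = 346.1 K: K = (2.913, 0.328), RR gives ψ = 0.167, H_out = 5.172 kJ/mol
  T = 347.0 K: K = (2.962, 0.332), RR gives ψ = 0.178, H_out = 5.625 kJ/mol
Linear interpolation between T = 347.0 (H_out = 5.625) and T = 347.8 (H_out = 6.020) on hF = 5.796 gives T ≈ 347.3 K, at which ψ = 0.18.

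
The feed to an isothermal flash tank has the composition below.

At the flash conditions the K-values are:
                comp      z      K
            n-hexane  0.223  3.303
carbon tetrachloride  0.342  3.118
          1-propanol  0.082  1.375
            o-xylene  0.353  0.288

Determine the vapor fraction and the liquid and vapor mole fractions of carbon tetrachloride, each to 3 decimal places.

Material balance + equilibrium reduce to Σ zᵢ(Kᵢ−1)/(1+ψ(Kᵢ−1)) = 0.
g(0) = ΣzᵢKᵢ − 1 = 1.017 and g(1) = 1 − Σzᵢ/Kᵢ = -0.463, so a root lies in (0, 1).
Newton iteration, ψ⁰ = 0.5:
  ψ = 0.500: g = 0.2261, g' = -1.057 → ψ = 0.714
  ψ = 0.714: g = -0.0043, g' = -1.160 → ψ = 0.710
Converged at ψ = 0.710.
Compositions from xᵢ = zᵢ/(1+ψ(Kᵢ−1)), yᵢ = Kᵢxᵢ:
  n-hexane: x = 0.085, y = 0.279
  carbon tetrachloride: x = 0.137, y = 0.426
  1-propanol: x = 0.065, y = 0.089
  o-xylene: x = 0.714, y = 0.206

ψ = 0.710, x_carbon tetrachloride = 0.137, y_carbon tetrachloride = 0.426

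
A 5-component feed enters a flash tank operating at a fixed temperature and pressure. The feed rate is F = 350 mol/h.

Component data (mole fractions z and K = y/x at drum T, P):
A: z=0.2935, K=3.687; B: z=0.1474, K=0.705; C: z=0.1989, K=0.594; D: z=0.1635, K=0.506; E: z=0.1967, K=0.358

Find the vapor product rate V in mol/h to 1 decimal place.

Rachford–Rice: g(V/F) = Σ zᵢ(Kᵢ−1)/(1+V/F(Kᵢ−1)) = 0.
g(0) = ΣzᵢKᵢ − 1 = 0.4573 and g(1) = 1 − Σzᵢ/Kᵢ = -0.4961, so a root lies in (0, 1).
Iterate (Newton) starting at V/F = 0.5:
  V/F = 0.5000: g = -0.10905, g' = -0.7013 → V/F = 0.3445
  V/F = 0.3445: g = 0.00777, g' = -0.8233 → V/F = 0.3539
  V/F = 0.3539: g = 0.00005, g' = -0.8118 → V/F = 0.3540
Converged at V/F = 0.3540.
Then V = V/F·F = 0.3540·350 = 123.9 mol/h and L = F − V = 226.1 mol/h.

V = 123.9 mol/h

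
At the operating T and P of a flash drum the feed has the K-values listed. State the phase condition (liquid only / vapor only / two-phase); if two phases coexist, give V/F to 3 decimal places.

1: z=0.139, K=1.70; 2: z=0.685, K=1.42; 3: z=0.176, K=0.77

vapor only

ΣzᵢKᵢ = 1.345; Σzᵢ/Kᵢ = 0.793.
Since Σzᵢ/Kᵢ < 1 the mixture is above its dew point — single vapor phase.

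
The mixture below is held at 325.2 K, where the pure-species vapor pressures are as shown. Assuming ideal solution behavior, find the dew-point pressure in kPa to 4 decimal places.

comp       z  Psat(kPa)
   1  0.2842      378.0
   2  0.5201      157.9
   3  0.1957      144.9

Pdew = 185.3123 kPa

At the dew point ψ → 1, so Σzᵢ/Kᵢ = 1 with Kᵢ = Pᵢˢᵃᵗ/P ⇒ 1/P = Σzᵢ/Pᵢˢᵃᵗ.
1/P = 0.2842/378.0 + 0.5201/157.9 + 0.1957/144.9 = 0.0053963 ⇒ P = 185.3123 kPa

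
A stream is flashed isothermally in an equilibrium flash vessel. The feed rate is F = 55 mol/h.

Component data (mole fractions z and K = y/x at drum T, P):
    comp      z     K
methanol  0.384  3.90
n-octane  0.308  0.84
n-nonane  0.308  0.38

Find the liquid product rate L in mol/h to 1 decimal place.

L = 18.4 mol/h

Material balance + equilibrium reduce to Σ zᵢ(Kᵢ−1)/(1+ψ(Kᵢ−1)) = 0.
g(0) = ΣzᵢKᵢ − 1 = 0.873 and g(1) = 1 − Σzᵢ/Kᵢ = -0.276, so a root lies in (0, 1).
Newton–Raphson from ψ = 0.33:
  ψ = 0.330: g = 0.2769, g' = -1.039 → ψ = 0.596
  ψ = 0.596: g = 0.0504, g' = -0.741 → ψ = 0.665
Converged at ψ = 0.665.
Then V = ψ·F = 0.6653·55 = 36.6 mol/h and L = F − V = 18.4 mol/h.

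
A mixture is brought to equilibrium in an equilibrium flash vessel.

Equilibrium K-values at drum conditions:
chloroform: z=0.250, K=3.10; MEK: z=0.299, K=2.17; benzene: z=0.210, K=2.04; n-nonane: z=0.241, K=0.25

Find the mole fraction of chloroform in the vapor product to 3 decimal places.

Newton–Raphson from ψ = 0.5:
  ψ = 0.500: g = 0.3313, g' = -0.871 → ψ = 0.881
  ψ = 0.881: g = -0.0617, g' = -1.472 → ψ = 0.839
  ψ = 0.839: g = -0.0038, g' = -1.299 → ψ = 0.836
Converged at ψ = 0.836.
Compositions from xᵢ = zᵢ/(1+ψ(Kᵢ−1)), yᵢ = Kᵢxᵢ:
  chloroform: x = 0.091, y = 0.281
  MEK: x = 0.151, y = 0.328
  benzene: x = 0.112, y = 0.229
  n-nonane: x = 0.646, y = 0.161

y_chloroform = 0.281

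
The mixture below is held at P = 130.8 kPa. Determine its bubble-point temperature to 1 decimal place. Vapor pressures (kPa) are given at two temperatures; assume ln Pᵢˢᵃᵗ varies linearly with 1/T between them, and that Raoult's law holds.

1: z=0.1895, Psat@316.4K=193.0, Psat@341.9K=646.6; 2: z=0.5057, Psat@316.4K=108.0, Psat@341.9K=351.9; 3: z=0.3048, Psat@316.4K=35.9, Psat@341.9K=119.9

T = 321.4 K

Bubble-point temperature: ΣzᵢPᵢˢᵃᵗ(T) = P. Interpolate ln Pᵢˢᵃᵗ = aᵢ + bᵢ/T.
  T = 316.4 K: ΣzᵢPᵢˢᵃᵗ = 102.13 kPa
  T = 341.9 K: ΣzᵢPᵢˢᵃᵗ = 337.03 kPa
  T = 329.1 K: ΣzᵢPᵢˢᵃᵗ = 189.42 kPa
  T = 322.8 K: ΣzᵢPᵢˢᵃᵗ = 140.28 kPa
  T = 319.6 K: ΣzᵢPᵢˢᵃᵗ = 119.88 kPa
  T = 321.2 K: ΣzᵢPᵢˢᵃᵗ = 129.73 kPa
Interpolating between 321.2 K and 322.8 K gives T ≈ 321.4 K.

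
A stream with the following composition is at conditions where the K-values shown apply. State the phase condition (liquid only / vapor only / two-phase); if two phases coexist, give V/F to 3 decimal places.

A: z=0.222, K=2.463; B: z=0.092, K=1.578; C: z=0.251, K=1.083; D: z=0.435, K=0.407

two-phase, V/F = 0.254

ΣzᵢKᵢ = 1.141; Σzᵢ/Kᵢ = 1.449.
Both exceed 1, so a two-phase solution exists.
Rachford–Rice: g(ψ) = Σ zᵢ(Kᵢ−1)/(1+ψ(Kᵢ−1)) = 0.
Iterate (Newton) starting at ψ = 0.5:
  ψ = 0.500: g = -0.1178, g' = -0.488 → ψ = 0.258
  ψ = 0.258: g = -0.0023, g' = -0.488 → ψ = 0.254
Converged at ψ = 0.254.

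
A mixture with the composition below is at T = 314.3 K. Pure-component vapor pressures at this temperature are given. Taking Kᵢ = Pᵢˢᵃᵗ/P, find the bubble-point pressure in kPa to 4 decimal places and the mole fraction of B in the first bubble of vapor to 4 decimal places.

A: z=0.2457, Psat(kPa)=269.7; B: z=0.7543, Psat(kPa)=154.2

At the bubble point ψ → 0, so ΣzᵢKᵢ = 1 with Kᵢ = Pᵢˢᵃᵗ/P ⇒ P = ΣzᵢPᵢˢᵃᵗ.
P = 0.2457·269.7 + 0.7543·154.2 = 182.5784 kPa
yᵢ = zᵢPᵢˢᵃᵗ/P ⇒ y_B = 0.7543·154.2/182.5784 = 0.6371

Pbub = 182.5784 kPa, y_B = 0.6371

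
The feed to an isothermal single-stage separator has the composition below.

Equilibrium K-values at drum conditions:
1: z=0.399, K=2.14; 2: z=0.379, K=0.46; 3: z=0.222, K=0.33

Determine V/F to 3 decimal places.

Material balance + equilibrium reduce to Σ zᵢ(Kᵢ−1)/(1+V/F(Kᵢ−1)) = 0.
Check two-phase: ΣzᵢKᵢ = 1.101 > 1 and Σzᵢ/Kᵢ = 1.683 > 1, so g(0) = 0.101 > 0 and g(1) = -0.683 < 0.
Newton iteration, V/F⁰ = 0.42:
  V/F = 0.420: g = -0.1641, g' = -0.615 → V/F = 0.153
  V/F = 0.153: g = -0.0016, g' = -0.631 → V/F = 0.151
Converged at V/F = 0.151.

V/F = 0.151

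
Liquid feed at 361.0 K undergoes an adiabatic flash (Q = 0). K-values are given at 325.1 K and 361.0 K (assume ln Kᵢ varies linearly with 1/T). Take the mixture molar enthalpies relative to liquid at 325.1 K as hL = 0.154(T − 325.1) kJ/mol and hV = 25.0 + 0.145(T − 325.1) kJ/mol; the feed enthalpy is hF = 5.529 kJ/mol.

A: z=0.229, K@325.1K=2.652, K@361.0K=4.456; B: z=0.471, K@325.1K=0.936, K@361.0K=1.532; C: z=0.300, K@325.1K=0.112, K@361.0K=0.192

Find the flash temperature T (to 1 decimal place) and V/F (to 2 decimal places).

Adiabatic flash: solve Rachford–Rice at each trial T, then check hF = ψ·hV(T) + (1−ψ)·hL(T).
  T = 325.1 K: K = (2.652, 0.936, 0.112), RR gives ψ = 0.103, H_out = 2.566 kJ/mol
  T = 361.0 K: K = (4.456, 1.532, 0.192), RR gives ψ = 0.579, H_out = 19.812 kJ/mol
  T = 343.1 K: K = (3.487, 1.214, 0.149), RR gives ψ = 0.390, H_out = 12.455 kJ/mol
  T = 334.1 K: K = (3.052, 1.070, 0.130), RR gives ψ = 0.261, H_out = 7.902 kJ/mol
  T = 329.6 K: K = (2.848, 1.002, 0.121), RR gives ψ = 0.186, H_out = 5.343 kJ/mol
  T = 331.9 K: K = (2.951, 1.036, 0.125), RR gives ψ = 0.226, H_out = 6.676 kJ/mol
Linear interpolation between T = 329.6 (H_out = 5.343) and T = 331.9 (H_out = 6.676) on hF = 5.529 gives T ≈ 329.9 K, at which ψ = 0.19.

T = 329.9 K, V/F = 0.19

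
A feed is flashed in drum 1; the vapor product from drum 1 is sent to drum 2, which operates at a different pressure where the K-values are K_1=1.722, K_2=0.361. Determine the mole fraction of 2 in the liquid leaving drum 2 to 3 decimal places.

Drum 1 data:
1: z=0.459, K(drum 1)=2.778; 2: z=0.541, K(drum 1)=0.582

Drum 1:
Material balance + equilibrium reduce to Σ zᵢ(Kᵢ−1)/(1+ψ₁(Kᵢ−1)) = 0.
Check two-phase: ΣzᵢKᵢ = 1.590 > 1 and Σzᵢ/Kᵢ = 1.095 > 1, so g(0) = 0.590 > 0 and g(1) = -0.095 < 0.
Newton–Raphson from ψ₁ = 0.5:
  ψ₁ = 0.500: g = 0.1461, g' = -0.558 → ψ₁ = 0.762
  ψ₁ = 0.762: g = 0.0147, g' = -0.465 → ψ₁ = 0.794
Converged at ψ₁ = 0.794.
Drum-1 compositions:
  1: x = 0.190, y = 0.529
  2: x = 0.810, y = 0.471
Drum-2 feed = drum-1 vapor: z₂ = (0.5288, 0.4712).
Drum 2:
Rachford–Rice: g(ψ₂) = Σ zᵢ(Kᵢ−1)/(1+ψ₂(Kᵢ−1)) = 0.
g(0) = ΣzᵢKᵢ − 1 = 0.081 and g(1) = 1 − Σzᵢ/Kᵢ = -0.612, so a root lies in (0, 1).
Binary case is linear: z₁(K₁−1)(1+ψ₂(K₂−1)) + z₂(K₂−1)(1+ψ₂(K₁−1)) = 0
⇒ ψ₂ = [z₁(K₁−1)+z₂(K₂−1)] / [−(K₁−1)(K₂−1)] = 0.0807/0.4614 = 0.175
  1: x = 0.470, y = 0.808
  2: x = 0.530, y = 0.192

x_2 (drum 2) = 0.530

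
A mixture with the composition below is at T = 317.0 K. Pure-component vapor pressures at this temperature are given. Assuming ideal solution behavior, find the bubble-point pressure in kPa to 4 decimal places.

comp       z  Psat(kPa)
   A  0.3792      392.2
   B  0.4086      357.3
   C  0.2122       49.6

At the bubble point ψ → 0, so ΣzᵢKᵢ = 1 with Kᵢ = Pᵢˢᵃᵗ/P ⇒ P = ΣzᵢPᵢˢᵃᵗ.
P = 0.3792·392.2 + 0.4086·357.3 + 0.2122·49.6 = 305.2401 kPa

Pbub = 305.2401 kPa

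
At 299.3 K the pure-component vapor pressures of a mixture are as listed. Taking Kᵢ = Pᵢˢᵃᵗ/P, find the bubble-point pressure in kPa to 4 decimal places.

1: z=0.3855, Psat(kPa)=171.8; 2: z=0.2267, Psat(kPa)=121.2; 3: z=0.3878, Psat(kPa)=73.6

At the bubble point ψ → 0, so ΣzᵢKᵢ = 1 with Kᵢ = Pᵢˢᵃᵗ/P ⇒ P = ΣzᵢPᵢˢᵃᵗ.
P = 0.3855·171.8 + 0.2267·121.2 + 0.3878·73.6 = 122.2470 kPa

Pbub = 122.2470 kPa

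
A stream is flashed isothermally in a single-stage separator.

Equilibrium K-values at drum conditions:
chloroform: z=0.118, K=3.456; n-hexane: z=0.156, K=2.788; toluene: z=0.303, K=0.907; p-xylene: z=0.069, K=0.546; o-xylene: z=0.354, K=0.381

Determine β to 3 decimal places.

β = 0.321

Newton–Raphson from β = 0.53:
  β = 0.530: g = -0.1279, g' = -0.594 → β = 0.315
  β = 0.315: g = 0.0043, g' = -0.662 → β = 0.321
Converged at β = 0.321.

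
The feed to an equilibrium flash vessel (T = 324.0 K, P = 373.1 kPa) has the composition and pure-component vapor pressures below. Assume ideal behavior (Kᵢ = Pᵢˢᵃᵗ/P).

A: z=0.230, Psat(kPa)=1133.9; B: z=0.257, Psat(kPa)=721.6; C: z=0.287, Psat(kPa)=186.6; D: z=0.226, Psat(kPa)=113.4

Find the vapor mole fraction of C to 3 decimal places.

y_C = 0.185

Raoult's law: Kᵢ = Pᵢˢᵃᵗ/P = Pᵢˢᵃᵗ/373.1.
  K_A = 1133.9/373.1 = 3.03913, K_B = 721.6/373.1 = 1.93407, K_C = 186.6/373.1 = 0.50013, K_D = 113.4/373.1 = 0.30394
Newton iteration, V/F⁰ = 0.5:
  V/F = 0.500: g = -0.0367, g' = -0.724 → V/F = 0.449
Converged at V/F = 0.449.
Compositions from xᵢ = zᵢ/(1+V/F(Kᵢ−1)), yᵢ = Kᵢxᵢ:
  A: x = 0.120, y = 0.365
  B: x = 0.181, y = 0.350
  C: x = 0.370, y = 0.185
  D: x = 0.329, y = 0.100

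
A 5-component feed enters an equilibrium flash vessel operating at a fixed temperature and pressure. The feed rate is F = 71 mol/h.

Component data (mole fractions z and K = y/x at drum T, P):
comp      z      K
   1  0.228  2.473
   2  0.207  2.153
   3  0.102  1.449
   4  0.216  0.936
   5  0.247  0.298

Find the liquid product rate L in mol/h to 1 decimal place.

Material balance + equilibrium reduce to Σ zᵢ(Kᵢ−1)/(1+ψ(Kᵢ−1)) = 0.
Feasibility: ΣzᵢKᵢ = 1.433, Σzᵢ/Kᵢ = 1.318 — both > 1, two phases present.
Newton–Raphson from ψ = 0.5:
  ψ = 0.500: g = 0.1007, g' = -0.578 → ψ = 0.674
  ψ = 0.674: g = -0.0057, g' = -0.663 → ψ = 0.666
Converged at ψ = 0.666.
Then V = ψ·F = 0.6656·71 = 47.3 mol/h and L = F − V = 23.7 mol/h.

L = 23.7 mol/h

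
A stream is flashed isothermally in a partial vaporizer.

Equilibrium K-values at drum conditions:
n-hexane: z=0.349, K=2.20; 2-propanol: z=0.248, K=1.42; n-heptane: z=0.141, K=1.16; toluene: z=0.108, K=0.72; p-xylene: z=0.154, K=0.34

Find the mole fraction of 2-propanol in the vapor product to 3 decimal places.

y_2-propanol = 0.255

Material balance + equilibrium reduce to Σ zᵢ(Kᵢ−1)/(1+V/F(Kᵢ−1)) = 0.
Check two-phase: ΣzᵢKᵢ = 1.414 > 1 and Σzᵢ/Kᵢ = 1.058 > 1, so g(0) = 0.414 > 0 and g(1) = -0.058 < 0.
Iterate (Newton) starting at V/F = 0.5:
  V/F = 0.500: g = 0.1819, g' = -0.390 → V/F = 0.966
  V/F = 0.966: g = -0.0343, g' = -0.659 → V/F = 0.914
  V/F = 0.914: g = -0.0021, g' = -0.581 → V/F = 0.910
Converged at V/F = 0.910.
Compositions from xᵢ = zᵢ/(1+V/F(Kᵢ−1)), yᵢ = Kᵢxᵢ:
  n-hexane: x = 0.167, y = 0.367
  2-propanol: x = 0.179, y = 0.255
  n-heptane: x = 0.123, y = 0.143
  toluene: x = 0.145, y = 0.104
  p-xylene: x = 0.386, y = 0.131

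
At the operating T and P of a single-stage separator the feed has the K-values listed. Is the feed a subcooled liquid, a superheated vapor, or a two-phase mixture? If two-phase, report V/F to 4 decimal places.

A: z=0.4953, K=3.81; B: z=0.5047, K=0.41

ΣzᵢKᵢ = 2.0940; Σzᵢ/Kᵢ = 1.3610.
Both exceed 1, so a two-phase solution exists.
Material balance + equilibrium reduce to Σ zᵢ(Kᵢ−1)/(1+ψ(Kᵢ−1)) = 0.
Binary case is linear: z₁(K₁−1)(1+ψ(K₂−1)) + z₂(K₂−1)(1+ψ(K₁−1)) = 0
⇒ ψ = [z₁(K₁−1)+z₂(K₂−1)] / [−(K₁−1)(K₂−1)] = 1.09402/1.65790 = 0.6599

two-phase, V/F = 0.6599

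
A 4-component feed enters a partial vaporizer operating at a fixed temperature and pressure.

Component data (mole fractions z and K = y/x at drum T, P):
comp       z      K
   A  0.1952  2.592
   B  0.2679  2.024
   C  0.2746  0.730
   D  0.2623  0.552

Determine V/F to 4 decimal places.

Newton–Raphson from V/F = 0.5:
  V/F = 0.5000: g = 0.11732, g' = -0.3904 → V/F = 0.8005
  V/F = 0.8005: g = 0.00959, g' = -0.3410 → V/F = 0.8286
Converged at V/F = 0.8286.

V/F = 0.8286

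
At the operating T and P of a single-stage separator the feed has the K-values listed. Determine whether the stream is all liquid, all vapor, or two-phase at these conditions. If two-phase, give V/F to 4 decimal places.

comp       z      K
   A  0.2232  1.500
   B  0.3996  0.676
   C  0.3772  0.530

ΣzᵢKᵢ = 0.8048; Σzᵢ/Kᵢ = 1.4516.
Since ΣzᵢKᵢ < 1 the mixture is below its bubble point — single liquid phase.

all liquid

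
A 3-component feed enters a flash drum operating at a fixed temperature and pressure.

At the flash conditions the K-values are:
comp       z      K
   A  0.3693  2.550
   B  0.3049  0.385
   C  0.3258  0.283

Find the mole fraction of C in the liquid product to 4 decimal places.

Rachford–Rice: g(V/F) = Σ zᵢ(Kᵢ−1)/(1+V/F(Kᵢ−1)) = 0.
g(0) = ΣzᵢKᵢ − 1 = 0.1513 and g(1) = 1 − Σzᵢ/Kᵢ = -1.0880, so a root lies in (0, 1).
Newton–Raphson from V/F = 0.5:
  V/F = 0.5000: g = -0.31243, g' = -0.9291 → V/F = 0.1637
  V/F = 0.1637: g = -0.01662, g' = -0.9220 → V/F = 0.1457
  V/F = 0.1457: g = 0.00014, g' = -0.9384 → V/F = 0.1459
Converged at V/F = 0.1459.
Compositions from xᵢ = zᵢ/(1+V/F(Kᵢ−1)), yᵢ = Kᵢxᵢ:
  A: x = 0.3012, y = 0.7681
  B: x = 0.3349, y = 0.1290
  C: x = 0.3638, y = 0.1030

x_C = 0.3638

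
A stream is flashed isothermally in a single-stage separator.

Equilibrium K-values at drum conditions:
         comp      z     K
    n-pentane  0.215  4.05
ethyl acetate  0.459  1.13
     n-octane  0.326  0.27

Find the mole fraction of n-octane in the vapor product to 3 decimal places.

y_n-octane = 0.127

Let ψ = V/F and solve Σ zᵢ(Kᵢ−1)/(1+ψ(Kᵢ−1)) = 0.
Feasibility: ΣzᵢKᵢ = 1.477, Σzᵢ/Kᵢ = 1.667 — both > 1, two phases present.
Iterate (Newton) starting at ψ = 0.42:
  ψ = 0.420: g = 0.0009, g' = -0.753 → ψ = 0.421
Converged at ψ = 0.421.
Compositions from xᵢ = zᵢ/(1+ψ(Kᵢ−1)), yᵢ = Kᵢxᵢ:
  n-pentane: x = 0.094, y = 0.381
  ethyl acetate: x = 0.435, y = 0.492
  n-octane: x = 0.471, y = 0.127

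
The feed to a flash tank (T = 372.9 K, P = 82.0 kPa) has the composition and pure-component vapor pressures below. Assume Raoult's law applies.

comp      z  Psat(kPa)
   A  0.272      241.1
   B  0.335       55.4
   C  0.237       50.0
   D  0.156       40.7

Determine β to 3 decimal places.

Raoult's law: Kᵢ = Pᵢˢᵃᵗ/P = Pᵢˢᵃᵗ/82.0.
  K_A = 241.1/82.0 = 2.94024, K_B = 55.4/82.0 = 0.67561, K_C = 50.0/82.0 = 0.60976, K_D = 40.7/82.0 = 0.49634
Newton–Raphson from β = 0.5:
  β = 0.500: g = -0.0818, g' = -0.440 → β = 0.314
  β = 0.314: g = 0.0080, g' = -0.542 → β = 0.329
Converged at β = 0.329.

β = 0.329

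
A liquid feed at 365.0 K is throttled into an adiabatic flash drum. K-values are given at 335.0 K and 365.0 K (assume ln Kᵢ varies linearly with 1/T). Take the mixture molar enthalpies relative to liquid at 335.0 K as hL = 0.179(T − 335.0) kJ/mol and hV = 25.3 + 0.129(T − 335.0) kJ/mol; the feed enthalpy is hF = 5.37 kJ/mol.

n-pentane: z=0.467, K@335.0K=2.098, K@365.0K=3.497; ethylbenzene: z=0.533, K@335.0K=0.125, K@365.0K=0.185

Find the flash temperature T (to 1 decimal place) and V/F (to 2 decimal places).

T = 342.4 K, V/F = 0.16

Adiabatic flash: solve Rachford–Rice at each trial T, then check hF = ψ·hV(T) + (1−ψ)·hL(T).
  T = 335.0 K: K = (2.098, 0.125), RR gives ψ = 0.048, H_out = 1.222 kJ/mol
  T = 365.0 K: K = (3.497, 0.185), RR gives ψ = 0.360, H_out = 13.927 kJ/mol
  T = 350.0 K: K = (2.738, 0.153), RR gives ψ = 0.245, H_out = 8.700 kJ/mol
  T = 342.5 K: K = (2.404, 0.139), RR gives ψ = 0.163, H_out = 5.395 kJ/mol
  T = 338.8 K: K = (2.249, 0.132), RR gives ψ = 0.111, H_out = 3.477 kJ/mol
  T = 340.6 K: K = (2.324, 0.135), RR gives ψ = 0.137, H_out = 4.439 kJ/mol
  T = 341.6 K: K = (2.366, 0.137), RR gives ψ = 0.151, H_out = 4.950 kJ/mol
Linear interpolation between T = 341.6 (H_out = 4.950) and T = 342.5 (H_out = 5.395) on hF = 5.37 gives T ≈ 342.4 K, at which ψ = 0.16.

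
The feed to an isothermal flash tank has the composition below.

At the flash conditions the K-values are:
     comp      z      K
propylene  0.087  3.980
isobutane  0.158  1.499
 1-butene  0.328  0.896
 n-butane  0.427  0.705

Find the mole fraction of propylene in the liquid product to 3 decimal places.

Material balance + equilibrium reduce to Σ zᵢ(Kᵢ−1)/(1+V/F(Kᵢ−1)) = 0.
g(0) = ΣzᵢKᵢ − 1 = 0.178 and g(1) = 1 − Σzᵢ/Kᵢ = -0.099, so a root lies in (0, 1).
Newton–Raphson from V/F = 0.5:
  V/F = 0.500: g = -0.0165, g' = -0.205 → V/F = 0.419
  V/F = 0.419: g = 0.0010, g' = -0.232 → V/F = 0.424
Converged at V/F = 0.424.
Compositions from xᵢ = zᵢ/(1+V/F(Kᵢ−1)), yᵢ = Kᵢxᵢ:
  propylene: x = 0.038, y = 0.153
  isobutane: x = 0.130, y = 0.195
  1-butene: x = 0.343, y = 0.307
  n-butane: x = 0.488, y = 0.344

x_propylene = 0.038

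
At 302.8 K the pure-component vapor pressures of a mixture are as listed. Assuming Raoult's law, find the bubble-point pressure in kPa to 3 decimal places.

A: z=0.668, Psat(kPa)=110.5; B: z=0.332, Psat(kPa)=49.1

Pbub = 90.115 kPa

At the bubble point ψ → 0, so ΣzᵢKᵢ = 1 with Kᵢ = Pᵢˢᵃᵗ/P ⇒ P = ΣzᵢPᵢˢᵃᵗ.
P = 0.668·110.5 + 0.332·49.1 = 90.115 kPa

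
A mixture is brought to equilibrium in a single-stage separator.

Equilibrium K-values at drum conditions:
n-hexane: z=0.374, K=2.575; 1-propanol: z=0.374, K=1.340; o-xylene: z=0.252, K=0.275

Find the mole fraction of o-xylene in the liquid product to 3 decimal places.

x_o-xylene = 0.523

Let β = V/F and solve Σ zᵢ(Kᵢ−1)/(1+β(Kᵢ−1)) = 0.
Check two-phase: ΣzᵢKᵢ = 1.534 > 1 and Σzᵢ/Kᵢ = 1.341 > 1, so g(0) = 0.534 > 0 and g(1) = -0.341 < 0.
Newton iteration, β⁰ = 0.47:
  β = 0.470: g = 0.1710, g' = -0.643 → β = 0.736
  β = 0.736: g = -0.0171, g' = -0.835 → β = 0.715
Converged at β = 0.715.
Compositions from xᵢ = zᵢ/(1+β(Kᵢ−1)), yᵢ = Kᵢxᵢ:
  n-hexane: x = 0.176, y = 0.453
  1-propanol: x = 0.301, y = 0.403
  o-xylene: x = 0.523, y = 0.144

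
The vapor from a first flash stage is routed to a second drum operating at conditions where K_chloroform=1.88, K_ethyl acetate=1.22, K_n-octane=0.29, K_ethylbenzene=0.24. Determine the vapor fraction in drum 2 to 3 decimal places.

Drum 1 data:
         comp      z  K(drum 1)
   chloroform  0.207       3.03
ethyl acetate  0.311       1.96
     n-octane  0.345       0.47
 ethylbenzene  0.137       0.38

Drum 1:
Newton iteration, ψ₁⁰ = 0.5:
  ψ₁ = 0.500: g = 0.0384, g' = -0.631 → ψ₁ = 0.561
Converged at ψ₁ = 0.561.
Drum-1 compositions:
  chloroform: x = 0.097, y = 0.293
  ethyl acetate: x = 0.202, y = 0.396
  n-octane: x = 0.491, y = 0.231
  ethylbenzene: x = 0.210, y = 0.080
Drum-2 feed = drum-1 vapor: z₂ = (0.2932, 0.3962, 0.2308, 0.0798).
Drum 2:
Newton–Raphson from ψ₂ = 0.5:
  ψ₂ = 0.500: g = -0.0942, g' = -0.525 → ψ₂ = 0.320
  ψ₂ = 0.320: g = -0.0096, g' = -0.430 → ψ₂ = 0.298
Converged at ψ₂ = 0.298.
  chloroform: x = 0.232, y = 0.437
  ethyl acetate: x = 0.372, y = 0.454
  n-octane: x = 0.293, y = 0.085
  ethylbenzene: x = 0.103, y = 0.025

V/F (drum 2) = 0.298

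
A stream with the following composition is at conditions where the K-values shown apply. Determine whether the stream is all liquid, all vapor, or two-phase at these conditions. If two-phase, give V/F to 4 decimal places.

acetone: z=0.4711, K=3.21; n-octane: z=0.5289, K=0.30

two-phase, V/F = 0.4337

ΣzᵢKᵢ = 1.6709; Σzᵢ/Kᵢ = 1.9098.
Both exceed 1, so a two-phase solution exists.
Rachford–Rice: g(ψ) = Σ zᵢ(Kᵢ−1)/(1+ψ(Kᵢ−1)) = 0.
Binary case is linear: z₁(K₁−1)(1+ψ(K₂−1)) + z₂(K₂−1)(1+ψ(K₁−1)) = 0
⇒ ψ = [z₁(K₁−1)+z₂(K₂−1)] / [−(K₁−1)(K₂−1)] = 0.67090/1.54700 = 0.4337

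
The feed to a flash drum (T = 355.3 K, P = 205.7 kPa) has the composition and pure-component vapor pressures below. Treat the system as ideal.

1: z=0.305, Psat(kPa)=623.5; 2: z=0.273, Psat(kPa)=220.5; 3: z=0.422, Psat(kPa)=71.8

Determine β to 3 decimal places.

β = 0.385

Raoult's law: Kᵢ = Pᵢˢᵃᵗ/P = Pᵢˢᵃᵗ/205.7.
  K_1 = 623.5/205.7 = 3.03111, K_2 = 220.5/205.7 = 1.07195, K_3 = 71.8/205.7 = 0.34905
Iterate (Newton) starting at β = 0.56:
  β = 0.560: g = -0.1236, g' = -0.720 → β = 0.388
  β = 0.388: g = -0.0021, g' = -0.715 → β = 0.385
Converged at β = 0.385.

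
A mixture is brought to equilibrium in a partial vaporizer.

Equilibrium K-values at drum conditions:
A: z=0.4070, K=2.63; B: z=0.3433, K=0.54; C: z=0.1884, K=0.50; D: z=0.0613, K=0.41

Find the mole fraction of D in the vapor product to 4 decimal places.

y_D = 0.0348

Material balance + equilibrium reduce to Σ zᵢ(Kᵢ−1)/(1+ψ(Kᵢ−1)) = 0.
g(0) = ΣzᵢKᵢ − 1 = 0.3751 and g(1) = 1 − Σzᵢ/Kᵢ = -0.3168, so a root lies in (0, 1).
Newton–Raphson from ψ = 0.5:
  ψ = 0.5000: g = -0.01647, g' = -0.5774 → ψ = 0.4715
  ψ = 0.4715: g = 0.00011, g' = -0.5858 → ψ = 0.4717
Converged at ψ = 0.4717.
Compositions from xᵢ = zᵢ/(1+ψ(Kᵢ−1)), yᵢ = Kᵢxᵢ:
  A: x = 0.2301, y = 0.6052
  B: x = 0.4384, y = 0.2367
  C: x = 0.2465, y = 0.1233
  D: x = 0.0849, y = 0.0348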